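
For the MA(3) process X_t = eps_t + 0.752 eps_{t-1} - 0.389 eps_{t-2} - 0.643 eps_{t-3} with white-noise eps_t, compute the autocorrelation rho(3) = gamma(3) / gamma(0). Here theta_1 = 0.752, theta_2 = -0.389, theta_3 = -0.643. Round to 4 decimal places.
\rho(3) = -0.3018

For an MA(q) process with theta_0 = 1, the autocovariance is
  gamma(k) = sigma^2 * sum_{i=0..q-k} theta_i * theta_{i+k},
and rho(k) = gamma(k) / gamma(0). Sigma^2 cancels.
  numerator   = (1)*(-0.643) = -0.643.
  denominator = (1)^2 + (0.752)^2 + (-0.389)^2 + (-0.643)^2 = 2.130274.
  rho(3) = -0.643 / 2.130274 = -0.3018.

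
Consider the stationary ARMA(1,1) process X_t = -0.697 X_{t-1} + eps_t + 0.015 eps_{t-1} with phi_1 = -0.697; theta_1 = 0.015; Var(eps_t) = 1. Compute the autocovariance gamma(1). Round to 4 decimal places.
\gamma(1) = -1.3125

Multiply the model equation by X_{t-k} and take expectations. With theta_0 = psi_0 = 1 and psi_j the MA(infinity) weights, this gives
  gamma(k) - sum_i phi_i gamma(k-i) = c_k,
  c_k = sigma^2 * sum_{j=k..q} theta_j psi_{j-k}   (c_k = 0 for k > q),
using gamma(-m) = gamma(m).
psi-weights needed (psi_j = theta_j + sum_i phi_i psi_{j-i}):
  psi_1 = theta_1 + phi_1 = 0.015 + (-0.697) = -0.682
Right-hand sides:
  c_0 = sigma^2 (1 + theta_1 psi_1) = 1 * (1 + (0.015)(-0.682)) = 1 * 0.98977 = 0.98977
  c_1 = sigma^2 theta_1 = 1 * (0.015) = 0.015
  c_2 = 0
Equations for k = 0 and k = 1 (AR order 1):
  gamma(0) = phi_1 gamma(1) + c_0
  gamma(1) = phi_1 gamma(0) + c_1
Substituting the second into the first: gamma(0) (1 - phi_1^2) = c_0 + phi_1 c_1, so
  gamma(0) = (c_0 + phi_1 c_1) / (1 - phi_1^2) = (0.98977 + (-0.697)(0.015)) / (1 - (-0.697)^2) = 0.979315 / 0.514191 = 1.904574.
  gamma(1) = phi_1 gamma(0) + c_1 = (-0.697)(1.904574) + (0.015) = -1.312488.
Therefore gamma(1) = -1.3125 (to 4 decimal places).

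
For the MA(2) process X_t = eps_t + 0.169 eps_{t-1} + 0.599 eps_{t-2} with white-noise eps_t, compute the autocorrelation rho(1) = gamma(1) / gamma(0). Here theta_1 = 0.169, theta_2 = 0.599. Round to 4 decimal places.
\rho(1) = 0.1948

For an MA(q) process with theta_0 = 1, the autocovariance is
  gamma(k) = sigma^2 * sum_{i=0..q-k} theta_i * theta_{i+k},
and rho(k) = gamma(k) / gamma(0). Sigma^2 cancels.
  numerator   = (1)*(0.169) + (0.169)*(0.599) = 0.270231.
  denominator = (1)^2 + (0.169)^2 + (0.599)^2 = 1.387362.
  rho(1) = 0.270231 / 1.387362 = 0.1948.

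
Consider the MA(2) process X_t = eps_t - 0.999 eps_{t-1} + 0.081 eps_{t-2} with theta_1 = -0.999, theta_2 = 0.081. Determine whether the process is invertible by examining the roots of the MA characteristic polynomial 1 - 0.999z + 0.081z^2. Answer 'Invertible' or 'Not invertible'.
\text{Invertible}

The MA(q) characteristic polynomial is P(z) = 1 - 0.999z + 0.081z^2.
Invertibility requires all roots to lie outside the unit circle, i.e. |z| > 1 for every root.
Set 1 + (-0.999) z + (0.081) z^2 = 0, i.e. a z^2 + b z + c = 0 with a = 0.081, b = -0.999, c = 1.
Discriminant D = b^2 - 4ac = (-0.999)^2 - 4*(0.081)*1 = 0.998001 - (0.324) = 0.674001.
D >= 0, so the roots are real: z = (-b +/- sqrt(D)) / (2a) = (0.999 +/- 0.820976) / (0.162).
  z_1 = (0.999 + 0.820976) / (0.162) = 11.2344,   |z_1| = 11.2344.
  z_2 = (0.999 - 0.820976) / (0.162) = 1.0989,   |z_2| = 1.0989.
Moduli of all roots: 11.2344, 1.0989.
All moduli strictly greater than 1? Yes.
Verdict: Invertible.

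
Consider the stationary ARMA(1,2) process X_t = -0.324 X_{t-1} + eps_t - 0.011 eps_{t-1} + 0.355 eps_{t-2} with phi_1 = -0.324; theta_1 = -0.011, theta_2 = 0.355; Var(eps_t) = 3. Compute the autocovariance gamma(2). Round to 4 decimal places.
\gamma(2) = 1.6172

Multiply the model equation by X_{t-k} and take expectations. With theta_0 = psi_0 = 1 and psi_j the MA(infinity) weights, this gives
  gamma(k) - sum_i phi_i gamma(k-i) = c_k,
  c_k = sigma^2 * sum_{j=k..q} theta_j psi_{j-k}   (c_k = 0 for k > q),
using gamma(-m) = gamma(m).
psi-weights needed (psi_j = theta_j + sum_i phi_i psi_{j-i}):
  psi_1 = theta_1 + phi_1 = -0.011 + (-0.324) = -0.335
  psi_2 = theta_2 + phi_1 psi_1 = 0.355 + (-0.324)(-0.335) = 0.46354
Right-hand sides:
  c_0 = sigma^2 (1 + theta_1 psi_1 + theta_2 psi_2) = 3 * (1 + (-0.011)(-0.335) + (0.355)(0.46354)) = 3 * 1.168242 = 3.504725
  c_1 = sigma^2 (theta_1 + theta_2 psi_1) = 3 * (-0.011 + (0.355)(-0.335)) = -0.389775
  c_2 = sigma^2 theta_2 = 3 * (0.355) = 1.065
Equations for k = 0 and k = 1 (AR order 1):
  gamma(0) = phi_1 gamma(1) + c_0
  gamma(1) = phi_1 gamma(0) + c_1
Substituting the second into the first: gamma(0) (1 - phi_1^2) = c_0 + phi_1 c_1, so
  gamma(0) = (c_0 + phi_1 c_1) / (1 - phi_1^2) = (3.504725 + (-0.324)(-0.389775)) / (1 - (-0.324)^2) = 3.631012 / 0.895024 = 4.056888.
  gamma(1) = phi_1 gamma(0) + c_1 = (-0.324)(4.056888) + (-0.389775) = -1.704207.
For k = 2: gamma(2) = phi_1 gamma(1) + c_2
  = (-0.324)(-1.704207) + (1.065) = 1.617163.
Therefore gamma(2) = 1.6172 (to 4 decimal places).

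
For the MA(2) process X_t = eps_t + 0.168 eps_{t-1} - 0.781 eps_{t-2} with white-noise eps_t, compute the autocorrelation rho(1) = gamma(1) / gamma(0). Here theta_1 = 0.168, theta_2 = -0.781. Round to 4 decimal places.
\rho(1) = 0.0225

For an MA(q) process with theta_0 = 1, the autocovariance is
  gamma(k) = sigma^2 * sum_{i=0..q-k} theta_i * theta_{i+k},
and rho(k) = gamma(k) / gamma(0). Sigma^2 cancels.
  numerator   = (1)*(0.168) + (0.168)*(-0.781) = 0.036792.
  denominator = (1)^2 + (0.168)^2 + (-0.781)^2 = 1.638185.
  rho(1) = 0.036792 / 1.638185 = 0.0225.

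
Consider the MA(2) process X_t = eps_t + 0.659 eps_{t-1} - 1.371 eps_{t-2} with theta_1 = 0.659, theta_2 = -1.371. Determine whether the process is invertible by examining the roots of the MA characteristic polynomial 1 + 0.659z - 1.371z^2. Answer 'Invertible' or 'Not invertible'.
\text{Not invertible}

The MA(q) characteristic polynomial is P(z) = 1 + 0.659z - 1.371z^2.
Invertibility requires all roots to lie outside the unit circle, i.e. |z| > 1 for every root.
Set 1 + (0.659) z + (-1.371) z^2 = 0, i.e. a z^2 + b z + c = 0 with a = -1.371, b = 0.659, c = 1.
Discriminant D = b^2 - 4ac = (0.659)^2 - 4*(-1.371)*1 = 0.434281 - (-5.484) = 5.918281.
D >= 0, so the roots are real: z = (-b +/- sqrt(D)) / (2a) = (-0.659 +/- 2.432752) / (-2.742).
  z_1 = (-0.659 + 2.432752) / (-2.742) = -0.6469,   |z_1| = 0.6469.
  z_2 = (-0.659 - 2.432752) / (-2.742) = 1.1276,   |z_2| = 1.1276.
Moduli of all roots: 0.6469, 1.1276.
All moduli strictly greater than 1? No.
Verdict: Not invertible.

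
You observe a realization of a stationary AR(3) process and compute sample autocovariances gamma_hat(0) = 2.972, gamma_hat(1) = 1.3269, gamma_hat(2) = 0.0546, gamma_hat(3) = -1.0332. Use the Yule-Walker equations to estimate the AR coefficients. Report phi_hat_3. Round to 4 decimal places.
\hat\phi_{3} = -0.3380

The Yule-Walker equations for an AR(p) process read, in matrix form,
  Gamma_p phi = r_p,   with   (Gamma_p)_{ij} = gamma(|i - j|),
                       (r_p)_i = gamma(i),   i,j = 1..p.
Substitute the sample gammas (Toeplitz matrix and right-hand side of size 3):
  Gamma_p = [[2.972, 1.3269, 0.0546], [1.3269, 2.972, 1.3269], [0.0546, 1.3269, 2.972]]
  r_p     = [1.3269, 0.0546, -1.0332]
Written out (R1..R3):
  (R1) 2.972 phi_1 + 1.3269 phi_2 + 0.0546 phi_3 = 1.3269
  (R2) 1.3269 phi_1 + 2.972 phi_2 + 1.3269 phi_3 = 0.0546
  (R3) 0.0546 phi_1 + 1.3269 phi_2 + 2.972 phi_3 = -1.0332
Gaussian elimination:
  R2 <- R2 - (1.3269/2.972) R1 = R2 - (0.446467) R1:  2.379583 phi_2 + 1.302523 phi_3 = -0.537817
  R3 <- R3 - (0.0546/2.972) R1 = R3 - (0.018371) R1:  1.302523 phi_2 + 2.970997 phi_3 = -1.057577
  R3 <- R3 - (1.302523/2.379583) R2 = R3 - (0.547374) R2:  2.258029 phi_3 = -0.76319
Back-substitution:
  phi_hat_3 = -0.76319 / 2.258029 = -0.337989
  phi_hat_2 = (-0.537817 - (1.302523)(-0.337989)) / 2.379583 = -0.041006
  phi_hat_1 = (1.3269 - (1.3269)(-0.041006) - (0.0546)(-0.337989)) / 2.972 = 0.470984
So phi_hat = [0.4710, -0.0410, -0.3380].
Therefore phi_hat_3 = -0.3380.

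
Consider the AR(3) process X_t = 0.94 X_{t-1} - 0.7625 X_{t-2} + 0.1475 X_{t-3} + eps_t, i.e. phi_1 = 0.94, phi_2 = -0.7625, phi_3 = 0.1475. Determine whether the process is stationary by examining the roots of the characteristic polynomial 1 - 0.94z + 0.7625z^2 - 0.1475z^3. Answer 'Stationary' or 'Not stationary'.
\text{Stationary}

The AR(p) characteristic polynomial is P(z) = 1 - 0.94z + 0.7625z^2 - 0.1475z^3.
Stationarity requires all roots to lie outside the unit circle, i.e. |z| > 1 for every root.
Degree 3: look for a simple real root z0 first, then factor out (1 - z/z0) and solve the remaining quadratic.
Testing z0 = 4: P(4) = 1 + (-0.94)(4) + (0.7625)(4)^2 + (-0.1475)(4)^3
  = 1 + (-3.76) + (12.2) + (-9.44) = 0.  So z_0 = 4 is a root, |z_0| = 4.
Divide out the factor (1 - 0.25 z) = (1 - z/z0) (since 1/z0 = 0.25):
  P(z) = (1 - 0.25 z)(1 + (-0.69) z + (0.59) z^2)
  [check: z-coef -0.69 - (0.25) = -0.94; z^2-coef 0.59 - (0.25)(-0.69) = 0.7625; z^3-coef -(0.25)(0.59) = -0.1475.]
Remaining roots from the quadratic factor 1 + (-0.69) z + (0.59) z^2:
  Set 1 + (-0.69) z + (0.59) z^2 = 0, i.e. a z^2 + b z + c = 0 with a = 0.59, b = -0.69, c = 1.
  Discriminant D = b^2 - 4ac = (-0.69)^2 - 4*(0.59)*1 = 0.4761 - (2.36) = -1.8839.
  D < 0, so the roots are the complex-conjugate pair z = (-b +/- i sqrt(-D)) / (2a) = 0.5847 +/- 1.1632i.
  For a conjugate pair |z|^2 = z * conj(z) = (product of roots) = c/a = 1/(0.59) = 1.694915, so |z| = sqrt(1.694915) = 1.3019 for both roots.
Moduli of all roots: 4.0000, 1.3019, 1.3019.
All moduli strictly greater than 1? Yes.
Verdict: Stationary.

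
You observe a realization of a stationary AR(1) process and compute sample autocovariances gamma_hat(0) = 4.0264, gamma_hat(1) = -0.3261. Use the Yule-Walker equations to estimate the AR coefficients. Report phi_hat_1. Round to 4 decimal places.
\hat\phi_{1} = -0.0810

The Yule-Walker equations for an AR(p) process read, in matrix form,
  Gamma_p phi = r_p,   with   (Gamma_p)_{ij} = gamma(|i - j|),
                       (r_p)_i = gamma(i),   i,j = 1..p.
Substitute the sample gammas (Toeplitz matrix and right-hand side of size 1):
  Gamma_p = [[4.0264]]
  r_p     = [-0.3261]
With p = 1 this is the single equation gamma(0) phi_1 = gamma(1):
  phi_hat_1 = gamma(1) / gamma(0) = -0.3261 / 4.0264 = -0.0810.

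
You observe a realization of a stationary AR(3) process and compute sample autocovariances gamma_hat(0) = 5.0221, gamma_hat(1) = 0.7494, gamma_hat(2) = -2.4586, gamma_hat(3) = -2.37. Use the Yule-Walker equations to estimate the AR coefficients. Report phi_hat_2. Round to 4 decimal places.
\hat\phi_{2} = -0.4330

The Yule-Walker equations for an AR(p) process read, in matrix form,
  Gamma_p phi = r_p,   with   (Gamma_p)_{ij} = gamma(|i - j|),
                       (r_p)_i = gamma(i),   i,j = 1..p.
Substitute the sample gammas (Toeplitz matrix and right-hand side of size 3):
  Gamma_p = [[5.0221, 0.7494, -2.4586], [0.7494, 5.0221, 0.7494], [-2.4586, 0.7494, 5.0221]]
  r_p     = [0.7494, -2.4586, -2.37]
Written out (R1..R3):
  (R1) 5.0221 phi_1 + 0.7494 phi_2 - 2.4586 phi_3 = 0.7494
  (R2) 0.7494 phi_1 + 5.0221 phi_2 + 0.7494 phi_3 = -2.4586
  (R3) -2.4586 phi_1 + 0.7494 phi_2 + 5.0221 phi_3 = -2.37
Gaussian elimination:
  R2 <- R2 - (0.7494/5.0221) R1 = R2 - (0.14922) R1:  4.910274 phi_2 + 1.116273 phi_3 = -2.570426
  R3 <- R3 - (-2.4586/5.0221) R1 = R3 - (-0.489556) R1:  1.116273 phi_2 + 3.818477 phi_3 = -2.003127
  R3 <- R3 - (1.116273/4.910274) R2 = R3 - (0.227334) R2:  3.56471 phi_3 = -1.418781
Back-substitution:
  phi_hat_3 = -1.418781 / 3.56471 = -0.398007
  phi_hat_2 = (-2.570426 - (1.116273)(-0.398007)) / 4.910274 = -0.432998
  phi_hat_1 = (0.7494 - (0.7494)(-0.432998) - (-2.4586)(-0.398007)) / 5.0221 = 0.018986
So phi_hat = [0.0190, -0.4330, -0.3980].
Therefore phi_hat_2 = -0.4330.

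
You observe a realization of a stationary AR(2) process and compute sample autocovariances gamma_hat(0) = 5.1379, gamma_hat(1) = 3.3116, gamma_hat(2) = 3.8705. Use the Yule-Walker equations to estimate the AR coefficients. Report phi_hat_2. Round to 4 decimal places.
\hat\phi_{2} = 0.5780

The Yule-Walker equations for an AR(p) process read, in matrix form,
  Gamma_p phi = r_p,   with   (Gamma_p)_{ij} = gamma(|i - j|),
                       (r_p)_i = gamma(i),   i,j = 1..p.
Substitute the sample gammas (Toeplitz matrix and right-hand side of size 2):
  Gamma_p = [[5.1379, 3.3116], [3.3116, 5.1379]]
  r_p     = [3.3116, 3.8705]
Written out:
  5.1379 phi_1 + 3.3116 phi_2 = 3.3116
  3.3116 phi_1 + 5.1379 phi_2 = 3.8705
Solve by Cramer's rule:
  det = gamma(0)^2 - gamma(1)^2 = (5.1379)^2 - (3.3116)^2 = 26.39801641 - 10.96669456 = 15.43132185
  phi_hat_1 = [gamma(1) gamma(0) - gamma(1) gamma(2)] / det = [(3.3116)(5.1379) - (3.3116)(3.8705)] / 15.43132185 = 4.19712184 / 15.43132185 = 0.272
  phi_hat_2 = [gamma(0) gamma(2) - gamma(1)^2] / det = [(5.1379)(3.8705) - (3.3116)^2] / 15.43132185 = 8.91954739 / 15.43132185 = 0.578
So phi_hat = [0.2720, 0.5780].
Therefore phi_hat_2 = 0.5780.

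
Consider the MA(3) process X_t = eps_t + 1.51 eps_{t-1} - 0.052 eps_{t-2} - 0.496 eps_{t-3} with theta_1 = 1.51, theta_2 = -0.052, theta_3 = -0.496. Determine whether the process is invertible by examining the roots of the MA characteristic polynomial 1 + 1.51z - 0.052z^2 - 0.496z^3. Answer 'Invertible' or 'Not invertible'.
\text{Not invertible}

The MA(q) characteristic polynomial is P(z) = 1 + 1.51z - 0.052z^2 - 0.496z^3.
Invertibility requires all roots to lie outside the unit circle, i.e. |z| > 1 for every root.
Degree 3: look for a simple real root z0 first, then factor out (1 - z/z0) and solve the remaining quadratic.
Testing z0 = -1.25: P(-1.25) = 1 + (1.51)(-1.25) + (-0.052)(-1.25)^2 + (-0.496)(-1.25)^3
  = 1 + (-1.8875) + (-0.08125) + (0.96875) = 0.  So z_0 = -1.25 is a root, |z_0| = 1.25.
Divide out the factor (1 + 0.8 z) = (1 - z/z0) (since 1/z0 = -0.8):
  P(z) = (1 + 0.8 z)(1 + (0.71) z + (-0.62) z^2)
  [check: z-coef 0.71 - (-0.8) = 1.51; z^2-coef -0.62 - (-0.8)(0.71) = -0.052; z^3-coef -(-0.8)(-0.62) = -0.496.]
Remaining roots from the quadratic factor 1 + (0.71) z + (-0.62) z^2:
  Set 1 + (0.71) z + (-0.62) z^2 = 0, i.e. a z^2 + b z + c = 0 with a = -0.62, b = 0.71, c = 1.
  Discriminant D = b^2 - 4ac = (0.71)^2 - 4*(-0.62)*1 = 0.5041 - (-2.48) = 2.9841.
  D >= 0, so the roots are real: z = (-b +/- sqrt(D)) / (2a) = (-0.71 +/- 1.727455) / (-1.24).
    z_1 = (-0.71 + 1.727455) / (-1.24) = -0.8205,   |z_1| = 0.8205.
    z_2 = (-0.71 - 1.727455) / (-1.24) = 1.9657,   |z_2| = 1.9657.
Moduli of all roots: 1.2500, 0.8205, 1.9657.
All moduli strictly greater than 1? No.
Verdict: Not invertible.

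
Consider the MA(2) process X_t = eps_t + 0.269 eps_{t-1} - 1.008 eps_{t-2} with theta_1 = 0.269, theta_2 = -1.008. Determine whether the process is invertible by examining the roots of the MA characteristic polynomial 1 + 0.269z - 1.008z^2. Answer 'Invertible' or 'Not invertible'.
\text{Not invertible}

The MA(q) characteristic polynomial is P(z) = 1 + 0.269z - 1.008z^2.
Invertibility requires all roots to lie outside the unit circle, i.e. |z| > 1 for every root.
Set 1 + (0.269) z + (-1.008) z^2 = 0, i.e. a z^2 + b z + c = 0 with a = -1.008, b = 0.269, c = 1.
Discriminant D = b^2 - 4ac = (0.269)^2 - 4*(-1.008)*1 = 0.072361 - (-4.032) = 4.104361.
D >= 0, so the roots are real: z = (-b +/- sqrt(D)) / (2a) = (-0.269 +/- 2.025922) / (-2.016).
  z_1 = (-0.269 + 2.025922) / (-2.016) = -0.8715,   |z_1| = 0.8715.
  z_2 = (-0.269 - 2.025922) / (-2.016) = 1.1384,   |z_2| = 1.1384.
Moduli of all roots: 0.8715, 1.1384.
All moduli strictly greater than 1? No.
Verdict: Not invertible.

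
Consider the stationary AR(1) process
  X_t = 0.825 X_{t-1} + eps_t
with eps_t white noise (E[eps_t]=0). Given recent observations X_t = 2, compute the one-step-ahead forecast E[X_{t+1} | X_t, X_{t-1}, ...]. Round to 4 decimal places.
E[X_{t+1} \mid \mathcal F_t] = 1.6500

For an AR(p) model X_t = c + sum_i phi_i X_{t-i} + eps_t, the
one-step-ahead conditional mean is
  E[X_{t+1} | X_t, ...] = c + sum_i phi_i X_{t+1-i}.
Substitute known values:
  E[X_{t+1} | ...] = (0.825) * (2)
                   = 1.6500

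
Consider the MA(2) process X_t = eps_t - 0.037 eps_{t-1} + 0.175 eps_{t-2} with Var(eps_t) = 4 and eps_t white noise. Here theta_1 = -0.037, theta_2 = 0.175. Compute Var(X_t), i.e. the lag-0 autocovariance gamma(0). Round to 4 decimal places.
\gamma(0) = 4.1280

For an MA(q) process X_t = eps_t + sum_i theta_i eps_{t-i} with
Var(eps_t) = sigma^2, the variance is
  gamma(0) = sigma^2 * (1 + sum_i theta_i^2).
  sum_i theta_i^2 = (-0.037)^2 + (0.175)^2 = 0.001369 + 0.030625 = 0.031994.
  gamma(0) = 4 * (1 + 0.031994) = 4 * 1.031994 = 4.127976, which rounds to 4.1280.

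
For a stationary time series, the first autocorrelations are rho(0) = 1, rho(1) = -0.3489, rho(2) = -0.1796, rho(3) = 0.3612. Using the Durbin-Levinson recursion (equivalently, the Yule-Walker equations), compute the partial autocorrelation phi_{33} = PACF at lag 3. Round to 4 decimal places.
\phi_{33} = 0.2030

The PACF at lag k is phi_{kk}, the last component of the solution
to the Yule-Walker system G_k phi = r_k where
  (G_k)_{ij} = rho(|i - j|), (r_k)_i = rho(i), i,j = 1..k.
Equivalently, Durbin-Levinson gives phi_{kk} iteratively:
  phi_{11} = rho(1)
  phi_{kk} = [rho(k) - sum_{j=1..k-1} phi_{k-1,j} rho(k-j)]
            / [1 - sum_{j=1..k-1} phi_{k-1,j} rho(j)],
  phi_{k,j} = phi_{k-1,j} - phi_{kk} phi_{k-1,k-j},  j = 1..k-1.
Step k = 1:
  phi_11 = rho(1) = -0.3489.
Step k = 2:
  phi_22 = [rho(2) - phi_11 rho(1)] / [1 - phi_11 rho(1)] = [-0.1796 - (-0.3489)(-0.3489)] / [1 - (-0.3489)(-0.3489)]
         = -0.30133121 / 0.87826879 = -0.343097.
  Update: phi_21 = phi_11 - phi_22 phi_11 = -0.3489 - (-0.343097)(-0.3489) = -0.468606.
Step k = 3:
  phi_33 = [rho(3) - phi_21 rho(2) - phi_22 rho(1)] / [1 - phi_21 rho(1) - phi_22 rho(2)]
    numerator   = 0.3612 - (-0.468606)(-0.1796) - (-0.343097)(-0.3489) = 0.1573318
    denominator = 1 - (-0.468606)(-0.3489) - (-0.343097)(-0.1796) = 0.77488302
  phi_33 = 0.1573318 / 0.77488302 = 0.203.
Therefore phi_{33} = 0.2030.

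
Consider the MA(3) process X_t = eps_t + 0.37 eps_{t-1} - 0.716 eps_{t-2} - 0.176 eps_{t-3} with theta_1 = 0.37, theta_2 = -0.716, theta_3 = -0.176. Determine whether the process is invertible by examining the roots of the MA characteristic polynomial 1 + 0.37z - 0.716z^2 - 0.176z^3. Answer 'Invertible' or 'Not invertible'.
\text{Invertible}

The MA(q) characteristic polynomial is P(z) = 1 + 0.37z - 0.716z^2 - 0.176z^3.
Invertibility requires all roots to lie outside the unit circle, i.e. |z| > 1 for every root.
Degree 3: look for a simple real root z0 first, then factor out (1 - z/z0) and solve the remaining quadratic.
Testing z0 = 1.25: P(1.25) = 1 + (0.37)(1.25) + (-0.716)(1.25)^2 + (-0.176)(1.25)^3
  = 1 + (0.4625) + (-1.11875) + (-0.34375) = 0.  So z_0 = 1.25 is a root, |z_0| = 1.25.
Divide out the factor (1 - 0.8 z) = (1 - z/z0) (since 1/z0 = 0.8):
  P(z) = (1 - 0.8 z)(1 + (1.17) z + (0.22) z^2)
  [check: z-coef 1.17 - (0.8) = 0.37; z^2-coef 0.22 - (0.8)(1.17) = -0.716; z^3-coef -(0.8)(0.22) = -0.176.]
Remaining roots from the quadratic factor 1 + (1.17) z + (0.22) z^2:
  Set 1 + (1.17) z + (0.22) z^2 = 0, i.e. a z^2 + b z + c = 0 with a = 0.22, b = 1.17, c = 1.
  Discriminant D = b^2 - 4ac = (1.17)^2 - 4*(0.22)*1 = 1.3689 - (0.88) = 0.4889.
  D >= 0, so the roots are real: z = (-b +/- sqrt(D)) / (2a) = (-1.17 +/- 0.699214) / (0.44).
    z_1 = (-1.17 + 0.699214) / (0.44) = -1.07,   |z_1| = 1.07.
    z_2 = (-1.17 - 0.699214) / (0.44) = -4.2482,   |z_2| = 4.2482.
Moduli of all roots: 1.2500, 1.0700, 4.2482.
All moduli strictly greater than 1? Yes.
Verdict: Invertible.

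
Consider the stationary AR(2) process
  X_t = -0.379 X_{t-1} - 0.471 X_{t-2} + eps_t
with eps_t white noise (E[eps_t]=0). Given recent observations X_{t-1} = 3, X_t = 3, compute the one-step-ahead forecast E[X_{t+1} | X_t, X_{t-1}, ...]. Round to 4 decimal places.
E[X_{t+1} \mid \mathcal F_t] = -2.5500

For an AR(p) model X_t = c + sum_i phi_i X_{t-i} + eps_t, the
one-step-ahead conditional mean is
  E[X_{t+1} | X_t, ...] = c + sum_i phi_i X_{t+1-i}.
Substitute known values:
  E[X_{t+1} | ...] = (-0.379) * (3) + (-0.471) * (3)
                   = -2.5500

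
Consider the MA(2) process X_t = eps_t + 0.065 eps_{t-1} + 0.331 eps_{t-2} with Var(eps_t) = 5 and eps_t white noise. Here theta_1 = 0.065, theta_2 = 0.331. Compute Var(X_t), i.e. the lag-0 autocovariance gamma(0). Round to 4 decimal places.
\gamma(0) = 5.5689

For an MA(q) process X_t = eps_t + sum_i theta_i eps_{t-i} with
Var(eps_t) = sigma^2, the variance is
  gamma(0) = sigma^2 * (1 + sum_i theta_i^2).
  sum_i theta_i^2 = (0.065)^2 + (0.331)^2 = 0.004225 + 0.109561 = 0.113786.
  gamma(0) = 5 * (1 + 0.113786) = 5 * 1.113786 = 5.56893, which rounds to 5.5689.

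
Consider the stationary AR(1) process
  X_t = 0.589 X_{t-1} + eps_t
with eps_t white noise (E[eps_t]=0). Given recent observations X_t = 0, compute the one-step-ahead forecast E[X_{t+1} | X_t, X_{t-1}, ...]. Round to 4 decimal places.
E[X_{t+1} \mid \mathcal F_t] = 0.0000

For an AR(p) model X_t = c + sum_i phi_i X_{t-i} + eps_t, the
one-step-ahead conditional mean is
  E[X_{t+1} | X_t, ...] = c + sum_i phi_i X_{t+1-i}.
Substitute known values:
  E[X_{t+1} | ...] = (0.589) * (0)
                   = 0.0000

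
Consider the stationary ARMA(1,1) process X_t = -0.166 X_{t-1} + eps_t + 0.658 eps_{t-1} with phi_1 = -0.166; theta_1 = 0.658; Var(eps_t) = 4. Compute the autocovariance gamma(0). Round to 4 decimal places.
\gamma(0) = 4.9957

Multiply the model equation by X_{t-k} and take expectations. With theta_0 = psi_0 = 1 and psi_j the MA(infinity) weights, this gives
  gamma(k) - sum_i phi_i gamma(k-i) = c_k,
  c_k = sigma^2 * sum_{j=k..q} theta_j psi_{j-k}   (c_k = 0 for k > q),
using gamma(-m) = gamma(m).
psi-weights needed (psi_j = theta_j + sum_i phi_i psi_{j-i}):
  psi_1 = theta_1 + phi_1 = 0.658 + (-0.166) = 0.492
Right-hand sides:
  c_0 = sigma^2 (1 + theta_1 psi_1) = 4 * (1 + (0.658)(0.492)) = 4 * 1.323736 = 5.294944
  c_1 = sigma^2 theta_1 = 4 * (0.658) = 2.632
  c_2 = 0
Equations for k = 0 and k = 1 (AR order 1):
  gamma(0) = phi_1 gamma(1) + c_0
  gamma(1) = phi_1 gamma(0) + c_1
Substituting the second into the first: gamma(0) (1 - phi_1^2) = c_0 + phi_1 c_1, so
  gamma(0) = (c_0 + phi_1 c_1) / (1 - phi_1^2) = (5.294944 + (-0.166)(2.632)) / (1 - (-0.166)^2) = 4.858032 / 0.972444 = 4.995693.
Therefore gamma(0) = 4.9957 (to 4 decimal places).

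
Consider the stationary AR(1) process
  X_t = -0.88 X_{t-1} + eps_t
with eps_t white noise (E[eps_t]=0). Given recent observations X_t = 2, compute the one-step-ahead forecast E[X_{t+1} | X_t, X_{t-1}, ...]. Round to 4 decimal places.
E[X_{t+1} \mid \mathcal F_t] = -1.7600

For an AR(p) model X_t = c + sum_i phi_i X_{t-i} + eps_t, the
one-step-ahead conditional mean is
  E[X_{t+1} | X_t, ...] = c + sum_i phi_i X_{t+1-i}.
Substitute known values:
  E[X_{t+1} | ...] = (-0.88) * (2)
                   = -1.7600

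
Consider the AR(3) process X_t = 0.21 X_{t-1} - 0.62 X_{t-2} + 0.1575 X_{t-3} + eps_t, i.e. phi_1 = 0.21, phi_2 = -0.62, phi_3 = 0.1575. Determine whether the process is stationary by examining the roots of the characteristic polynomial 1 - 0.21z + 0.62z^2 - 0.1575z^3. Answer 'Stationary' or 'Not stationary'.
\text{Stationary}

The AR(p) characteristic polynomial is P(z) = 1 - 0.21z + 0.62z^2 - 0.1575z^3.
Stationarity requires all roots to lie outside the unit circle, i.e. |z| > 1 for every root.
Degree 3: look for a simple real root z0 first, then factor out (1 - z/z0) and solve the remaining quadratic.
Testing z0 = 4: P(4) = 1 + (-0.21)(4) + (0.62)(4)^2 + (-0.1575)(4)^3
  = 1 + (-0.84) + (9.92) + (-10.08) = 0.  So z_0 = 4 is a root, |z_0| = 4.
Divide out the factor (1 - 0.25 z) = (1 - z/z0) (since 1/z0 = 0.25):
  P(z) = (1 - 0.25 z)(1 + (0.04) z + (0.63) z^2)
  [check: z-coef 0.04 - (0.25) = -0.21; z^2-coef 0.63 - (0.25)(0.04) = 0.62; z^3-coef -(0.25)(0.63) = -0.1575.]
Remaining roots from the quadratic factor 1 + (0.04) z + (0.63) z^2:
  Set 1 + (0.04) z + (0.63) z^2 = 0, i.e. a z^2 + b z + c = 0 with a = 0.63, b = 0.04, c = 1.
  Discriminant D = b^2 - 4ac = (0.04)^2 - 4*(0.63)*1 = 0.0016 - (2.52) = -2.5184.
  D < 0, so the roots are the complex-conjugate pair z = (-b +/- i sqrt(-D)) / (2a) = -0.0317 +/- 1.2595i.
  For a conjugate pair |z|^2 = z * conj(z) = (product of roots) = c/a = 1/(0.63) = 1.587302, so |z| = sqrt(1.587302) = 1.2599 for both roots.
Moduli of all roots: 4.0000, 1.2599, 1.2599.
All moduli strictly greater than 1? Yes.
Verdict: Stationary.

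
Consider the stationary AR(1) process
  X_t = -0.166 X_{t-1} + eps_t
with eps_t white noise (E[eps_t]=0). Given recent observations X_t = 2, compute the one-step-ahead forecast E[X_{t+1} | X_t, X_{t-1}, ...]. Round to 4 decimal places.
E[X_{t+1} \mid \mathcal F_t] = -0.3320

For an AR(p) model X_t = c + sum_i phi_i X_{t-i} + eps_t, the
one-step-ahead conditional mean is
  E[X_{t+1} | X_t, ...] = c + sum_i phi_i X_{t+1-i}.
Substitute known values:
  E[X_{t+1} | ...] = (-0.166) * (2)
                   = -0.3320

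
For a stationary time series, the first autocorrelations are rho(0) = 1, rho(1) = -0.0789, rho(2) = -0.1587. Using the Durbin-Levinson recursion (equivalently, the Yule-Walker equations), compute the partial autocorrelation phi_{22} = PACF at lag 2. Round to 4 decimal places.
\phi_{22} = -0.1660

The PACF at lag k is phi_{kk}, the last component of the solution
to the Yule-Walker system G_k phi = r_k where
  (G_k)_{ij} = rho(|i - j|), (r_k)_i = rho(i), i,j = 1..k.
Equivalently, Durbin-Levinson gives phi_{kk} iteratively:
  phi_{11} = rho(1)
  phi_{kk} = [rho(k) - sum_{j=1..k-1} phi_{k-1,j} rho(k-j)]
            / [1 - sum_{j=1..k-1} phi_{k-1,j} rho(j)],
  phi_{k,j} = phi_{k-1,j} - phi_{kk} phi_{k-1,k-j},  j = 1..k-1.
Step k = 1:
  phi_11 = rho(1) = -0.0789.
Step k = 2:
  phi_22 = [rho(2) - phi_11 rho(1)] / [1 - phi_11 rho(1)] = [-0.1587 - (-0.0789)(-0.0789)] / [1 - (-0.0789)(-0.0789)]
         = -0.16492521 / 0.99377479 = -0.166.
Therefore phi_{22} = -0.1660.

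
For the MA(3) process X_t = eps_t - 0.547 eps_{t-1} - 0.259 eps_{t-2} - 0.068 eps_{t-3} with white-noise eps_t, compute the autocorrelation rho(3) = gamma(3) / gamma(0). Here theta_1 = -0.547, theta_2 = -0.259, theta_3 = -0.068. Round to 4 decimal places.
\rho(3) = -0.0496

For an MA(q) process with theta_0 = 1, the autocovariance is
  gamma(k) = sigma^2 * sum_{i=0..q-k} theta_i * theta_{i+k},
and rho(k) = gamma(k) / gamma(0). Sigma^2 cancels.
  numerator   = (1)*(-0.068) = -0.068.
  denominator = (1)^2 + (-0.547)^2 + (-0.259)^2 + (-0.068)^2 = 1.370914.
  rho(3) = -0.068 / 1.370914 = -0.0496.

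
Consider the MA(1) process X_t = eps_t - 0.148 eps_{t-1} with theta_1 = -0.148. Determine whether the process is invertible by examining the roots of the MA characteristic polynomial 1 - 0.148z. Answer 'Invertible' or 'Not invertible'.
\text{Invertible}

The MA(q) characteristic polynomial is P(z) = 1 - 0.148z.
Invertibility requires all roots to lie outside the unit circle, i.e. |z| > 1 for every root.
This is linear in z: 1 + (-0.148) z = 0  =>  z = -1/(-0.148) = 6.756757,  |z| = 6.756757.
Moduli of all roots: 6.7568.
All moduli strictly greater than 1? Yes.
Verdict: Invertible.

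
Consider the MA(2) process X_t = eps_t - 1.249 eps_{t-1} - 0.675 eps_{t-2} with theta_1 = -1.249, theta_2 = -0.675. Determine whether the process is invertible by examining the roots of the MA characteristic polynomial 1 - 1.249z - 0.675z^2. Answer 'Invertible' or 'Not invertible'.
\text{Not invertible}

The MA(q) characteristic polynomial is P(z) = 1 - 1.249z - 0.675z^2.
Invertibility requires all roots to lie outside the unit circle, i.e. |z| > 1 for every root.
Set 1 + (-1.249) z + (-0.675) z^2 = 0, i.e. a z^2 + b z + c = 0 with a = -0.675, b = -1.249, c = 1.
Discriminant D = b^2 - 4ac = (-1.249)^2 - 4*(-0.675)*1 = 1.560001 - (-2.7) = 4.260001.
D >= 0, so the roots are real: z = (-b +/- sqrt(D)) / (2a) = (1.249 +/- 2.063977) / (-1.35).
  z_1 = (1.249 + 2.063977) / (-1.35) = -2.4541,   |z_1| = 2.4541.
  z_2 = (1.249 - 2.063977) / (-1.35) = 0.6037,   |z_2| = 0.6037.
Moduli of all roots: 2.4541, 0.6037.
All moduli strictly greater than 1? No.
Verdict: Not invertible.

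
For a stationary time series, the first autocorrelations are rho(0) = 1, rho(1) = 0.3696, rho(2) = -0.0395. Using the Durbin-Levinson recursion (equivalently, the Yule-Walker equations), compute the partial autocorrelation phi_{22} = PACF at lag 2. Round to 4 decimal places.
\phi_{22} = -0.2040

The PACF at lag k is phi_{kk}, the last component of the solution
to the Yule-Walker system G_k phi = r_k where
  (G_k)_{ij} = rho(|i - j|), (r_k)_i = rho(i), i,j = 1..k.
Equivalently, Durbin-Levinson gives phi_{kk} iteratively:
  phi_{11} = rho(1)
  phi_{kk} = [rho(k) - sum_{j=1..k-1} phi_{k-1,j} rho(k-j)]
            / [1 - sum_{j=1..k-1} phi_{k-1,j} rho(j)],
  phi_{k,j} = phi_{k-1,j} - phi_{kk} phi_{k-1,k-j},  j = 1..k-1.
Step k = 1:
  phi_11 = rho(1) = 0.3696.
Step k = 2:
  phi_22 = [rho(2) - phi_11 rho(1)] / [1 - phi_11 rho(1)] = [-0.0395 - (0.3696)(0.3696)] / [1 - (0.3696)(0.3696)]
         = -0.17610416 / 0.86339584 = -0.204.
Therefore phi_{22} = -0.2040.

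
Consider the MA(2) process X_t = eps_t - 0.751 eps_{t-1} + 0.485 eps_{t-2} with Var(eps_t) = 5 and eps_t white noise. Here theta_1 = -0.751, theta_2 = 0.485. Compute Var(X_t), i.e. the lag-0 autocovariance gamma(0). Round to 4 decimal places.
\gamma(0) = 8.9961

For an MA(q) process X_t = eps_t + sum_i theta_i eps_{t-i} with
Var(eps_t) = sigma^2, the variance is
  gamma(0) = sigma^2 * (1 + sum_i theta_i^2).
  sum_i theta_i^2 = (-0.751)^2 + (0.485)^2 = 0.564001 + 0.235225 = 0.799226.
  gamma(0) = 5 * (1 + 0.799226) = 5 * 1.799226 = 8.99613, which rounds to 8.9961.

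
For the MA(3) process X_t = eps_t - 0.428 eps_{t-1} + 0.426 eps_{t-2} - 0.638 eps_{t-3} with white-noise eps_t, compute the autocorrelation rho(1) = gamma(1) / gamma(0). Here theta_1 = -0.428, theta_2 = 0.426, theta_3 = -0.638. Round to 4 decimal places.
\rho(1) = -0.4979

For an MA(q) process with theta_0 = 1, the autocovariance is
  gamma(k) = sigma^2 * sum_{i=0..q-k} theta_i * theta_{i+k},
and rho(k) = gamma(k) / gamma(0). Sigma^2 cancels.
  numerator   = (1)*(-0.428) + (-0.428)*(0.426) + (0.426)*(-0.638) = -0.882116.
  denominator = (1)^2 + (-0.428)^2 + (0.426)^2 + (-0.638)^2 = 1.771704.
  rho(1) = -0.882116 / 1.771704 = -0.4979.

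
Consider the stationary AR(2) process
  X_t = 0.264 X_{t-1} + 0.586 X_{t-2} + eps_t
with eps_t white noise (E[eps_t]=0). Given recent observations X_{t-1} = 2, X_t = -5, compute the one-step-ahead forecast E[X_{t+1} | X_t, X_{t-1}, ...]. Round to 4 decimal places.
E[X_{t+1} \mid \mathcal F_t] = -0.1480

For an AR(p) model X_t = c + sum_i phi_i X_{t-i} + eps_t, the
one-step-ahead conditional mean is
  E[X_{t+1} | X_t, ...] = c + sum_i phi_i X_{t+1-i}.
Substitute known values:
  E[X_{t+1} | ...] = (0.264) * (-5) + (0.586) * (2)
                   = -0.1480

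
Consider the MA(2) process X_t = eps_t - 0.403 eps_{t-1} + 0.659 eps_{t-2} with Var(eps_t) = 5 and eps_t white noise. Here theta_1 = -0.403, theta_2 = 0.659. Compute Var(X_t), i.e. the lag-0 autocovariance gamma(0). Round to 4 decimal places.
\gamma(0) = 7.9835

For an MA(q) process X_t = eps_t + sum_i theta_i eps_{t-i} with
Var(eps_t) = sigma^2, the variance is
  gamma(0) = sigma^2 * (1 + sum_i theta_i^2).
  sum_i theta_i^2 = (-0.403)^2 + (0.659)^2 = 0.162409 + 0.434281 = 0.59669.
  gamma(0) = 5 * (1 + 0.59669) = 5 * 1.59669 = 7.98345, which rounds to 7.9835.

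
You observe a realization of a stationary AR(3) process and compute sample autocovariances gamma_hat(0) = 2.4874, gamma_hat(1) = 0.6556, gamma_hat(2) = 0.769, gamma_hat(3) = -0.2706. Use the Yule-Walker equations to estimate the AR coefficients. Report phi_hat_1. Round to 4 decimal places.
\hat\phi_{1} = 0.2660

The Yule-Walker equations for an AR(p) process read, in matrix form,
  Gamma_p phi = r_p,   with   (Gamma_p)_{ij} = gamma(|i - j|),
                       (r_p)_i = gamma(i),   i,j = 1..p.
Substitute the sample gammas (Toeplitz matrix and right-hand side of size 3):
  Gamma_p = [[2.4874, 0.6556, 0.769], [0.6556, 2.4874, 0.6556], [0.769, 0.6556, 2.4874]]
  r_p     = [0.6556, 0.769, -0.2706]
Written out (R1..R3):
  (R1) 2.4874 phi_1 + 0.6556 phi_2 + 0.769 phi_3 = 0.6556
  (R2) 0.6556 phi_1 + 2.4874 phi_2 + 0.6556 phi_3 = 0.769
  (R3) 0.769 phi_1 + 0.6556 phi_2 + 2.4874 phi_3 = -0.2706
Gaussian elimination:
  R2 <- R2 - (0.6556/2.4874) R1 = R2 - (0.263568) R1:  2.314605 phi_2 + 0.452916 phi_3 = 0.596205
  R3 <- R3 - (0.769/2.4874) R1 = R3 - (0.309158) R1:  0.452916 phi_2 + 2.249657 phi_3 = -0.473284
  R3 <- R3 - (0.452916/2.314605) R2 = R3 - (0.195677) R2:  2.161032 phi_3 = -0.589948
Back-substitution:
  phi_hat_3 = -0.589948 / 2.161032 = -0.272994
  phi_hat_2 = (0.596205 - (0.452916)(-0.272994)) / 2.314605 = 0.311002
  phi_hat_1 = (0.6556 - (0.6556)(0.311002) - (0.769)(-0.272994)) / 2.4874 = 0.265996
So phi_hat = [0.2660, 0.3110, -0.2730].
Therefore phi_hat_1 = 0.2660.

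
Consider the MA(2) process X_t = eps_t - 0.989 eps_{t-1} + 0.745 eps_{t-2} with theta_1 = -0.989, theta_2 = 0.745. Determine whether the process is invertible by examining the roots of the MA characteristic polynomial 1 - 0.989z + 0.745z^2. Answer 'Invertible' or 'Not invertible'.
\text{Invertible}

The MA(q) characteristic polynomial is P(z) = 1 - 0.989z + 0.745z^2.
Invertibility requires all roots to lie outside the unit circle, i.e. |z| > 1 for every root.
Set 1 + (-0.989) z + (0.745) z^2 = 0, i.e. a z^2 + b z + c = 0 with a = 0.745, b = -0.989, c = 1.
Discriminant D = b^2 - 4ac = (-0.989)^2 - 4*(0.745)*1 = 0.978121 - (2.98) = -2.001879.
D < 0, so the roots are the complex-conjugate pair z = (-b +/- i sqrt(-D)) / (2a) = 0.6638 +/- 0.9496i.
For a conjugate pair |z|^2 = z * conj(z) = (product of roots) = c/a = 1/(0.745) = 1.342282, so |z| = sqrt(1.342282) = 1.1586 for both roots.
Moduli of all roots: 1.1586, 1.1586.
All moduli strictly greater than 1? Yes.
Verdict: Invertible.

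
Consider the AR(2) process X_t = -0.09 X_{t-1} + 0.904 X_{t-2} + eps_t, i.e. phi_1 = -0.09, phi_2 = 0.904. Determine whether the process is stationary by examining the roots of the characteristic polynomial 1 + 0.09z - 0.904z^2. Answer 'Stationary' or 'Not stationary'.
\text{Stationary}

The AR(p) characteristic polynomial is P(z) = 1 + 0.09z - 0.904z^2.
Stationarity requires all roots to lie outside the unit circle, i.e. |z| > 1 for every root.
Set 1 + (0.09) z + (-0.904) z^2 = 0, i.e. a z^2 + b z + c = 0 with a = -0.904, b = 0.09, c = 1.
Discriminant D = b^2 - 4ac = (0.09)^2 - 4*(-0.904)*1 = 0.0081 - (-3.616) = 3.6241.
D >= 0, so the roots are real: z = (-b +/- sqrt(D)) / (2a) = (-0.09 +/- 1.903707) / (-1.808).
  z_1 = (-0.09 + 1.903707) / (-1.808) = -1.0032,   |z_1| = 1.0032.
  z_2 = (-0.09 - 1.903707) / (-1.808) = 1.1027,   |z_2| = 1.1027.
Moduli of all roots: 1.0032, 1.1027.
All moduli strictly greater than 1? Yes.
Verdict: Stationary.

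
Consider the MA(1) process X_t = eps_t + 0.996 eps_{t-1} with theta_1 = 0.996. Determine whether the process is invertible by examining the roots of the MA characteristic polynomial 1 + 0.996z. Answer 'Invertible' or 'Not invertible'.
\text{Invertible}

The MA(q) characteristic polynomial is P(z) = 1 + 0.996z.
Invertibility requires all roots to lie outside the unit circle, i.e. |z| > 1 for every root.
This is linear in z: 1 + (0.996) z = 0  =>  z = -1/(0.996) = -1.004016,  |z| = 1.004016.
Moduli of all roots: 1.0040.
All moduli strictly greater than 1? Yes.
Verdict: Invertible.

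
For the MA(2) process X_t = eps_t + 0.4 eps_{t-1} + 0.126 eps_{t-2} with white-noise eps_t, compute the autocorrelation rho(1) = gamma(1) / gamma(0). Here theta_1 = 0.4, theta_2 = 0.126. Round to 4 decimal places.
\rho(1) = 0.3830

For an MA(q) process with theta_0 = 1, the autocovariance is
  gamma(k) = sigma^2 * sum_{i=0..q-k} theta_i * theta_{i+k},
and rho(k) = gamma(k) / gamma(0). Sigma^2 cancels.
  numerator   = (1)*(0.4) + (0.4)*(0.126) = 0.4504.
  denominator = (1)^2 + (0.4)^2 + (0.126)^2 = 1.175876.
  rho(1) = 0.4504 / 1.175876 = 0.3830.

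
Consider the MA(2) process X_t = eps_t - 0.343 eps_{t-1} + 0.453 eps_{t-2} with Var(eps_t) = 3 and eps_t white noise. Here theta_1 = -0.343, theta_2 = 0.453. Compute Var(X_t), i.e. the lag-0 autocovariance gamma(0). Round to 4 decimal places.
\gamma(0) = 3.9686

For an MA(q) process X_t = eps_t + sum_i theta_i eps_{t-i} with
Var(eps_t) = sigma^2, the variance is
  gamma(0) = sigma^2 * (1 + sum_i theta_i^2).
  sum_i theta_i^2 = (-0.343)^2 + (0.453)^2 = 0.117649 + 0.205209 = 0.322858.
  gamma(0) = 3 * (1 + 0.322858) = 3 * 1.322858 = 3.968574, which rounds to 3.9686.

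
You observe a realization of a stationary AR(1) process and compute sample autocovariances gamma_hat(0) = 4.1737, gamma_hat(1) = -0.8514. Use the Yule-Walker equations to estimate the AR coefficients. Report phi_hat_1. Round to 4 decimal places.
\hat\phi_{1} = -0.2040

The Yule-Walker equations for an AR(p) process read, in matrix form,
  Gamma_p phi = r_p,   with   (Gamma_p)_{ij} = gamma(|i - j|),
                       (r_p)_i = gamma(i),   i,j = 1..p.
Substitute the sample gammas (Toeplitz matrix and right-hand side of size 1):
  Gamma_p = [[4.1737]]
  r_p     = [-0.8514]
With p = 1 this is the single equation gamma(0) phi_1 = gamma(1):
  phi_hat_1 = gamma(1) / gamma(0) = -0.8514 / 4.1737 = -0.2040.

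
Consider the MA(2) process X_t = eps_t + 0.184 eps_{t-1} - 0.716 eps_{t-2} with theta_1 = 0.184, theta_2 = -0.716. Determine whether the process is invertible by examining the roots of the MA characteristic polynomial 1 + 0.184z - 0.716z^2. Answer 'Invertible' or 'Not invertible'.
\text{Invertible}

The MA(q) characteristic polynomial is P(z) = 1 + 0.184z - 0.716z^2.
Invertibility requires all roots to lie outside the unit circle, i.e. |z| > 1 for every root.
Set 1 + (0.184) z + (-0.716) z^2 = 0, i.e. a z^2 + b z + c = 0 with a = -0.716, b = 0.184, c = 1.
Discriminant D = b^2 - 4ac = (0.184)^2 - 4*(-0.716)*1 = 0.033856 - (-2.864) = 2.897856.
D >= 0, so the roots are real: z = (-b +/- sqrt(D)) / (2a) = (-0.184 +/- 1.702309) / (-1.432).
  z_1 = (-0.184 + 1.702309) / (-1.432) = -1.0603,   |z_1| = 1.0603.
  z_2 = (-0.184 - 1.702309) / (-1.432) = 1.3173,   |z_2| = 1.3173.
Moduli of all roots: 1.0603, 1.3173.
All moduli strictly greater than 1? Yes.
Verdict: Invertible.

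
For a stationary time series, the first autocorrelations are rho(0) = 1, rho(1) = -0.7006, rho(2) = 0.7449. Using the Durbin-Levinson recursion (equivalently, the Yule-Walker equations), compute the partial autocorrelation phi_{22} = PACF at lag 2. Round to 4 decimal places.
\phi_{22} = 0.4990

The PACF at lag k is phi_{kk}, the last component of the solution
to the Yule-Walker system G_k phi = r_k where
  (G_k)_{ij} = rho(|i - j|), (r_k)_i = rho(i), i,j = 1..k.
Equivalently, Durbin-Levinson gives phi_{kk} iteratively:
  phi_{11} = rho(1)
  phi_{kk} = [rho(k) - sum_{j=1..k-1} phi_{k-1,j} rho(k-j)]
            / [1 - sum_{j=1..k-1} phi_{k-1,j} rho(j)],
  phi_{k,j} = phi_{k-1,j} - phi_{kk} phi_{k-1,k-j},  j = 1..k-1.
Step k = 1:
  phi_11 = rho(1) = -0.7006.
Step k = 2:
  phi_22 = [rho(2) - phi_11 rho(1)] / [1 - phi_11 rho(1)] = [0.7449 - (-0.7006)(-0.7006)] / [1 - (-0.7006)(-0.7006)]
         = 0.25405964 / 0.50915964 = 0.499.
Therefore phi_{22} = 0.4990.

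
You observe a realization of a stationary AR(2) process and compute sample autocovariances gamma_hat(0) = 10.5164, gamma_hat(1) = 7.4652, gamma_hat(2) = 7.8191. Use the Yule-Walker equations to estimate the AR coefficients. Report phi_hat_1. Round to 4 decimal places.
\hat\phi_{1} = 0.3670

The Yule-Walker equations for an AR(p) process read, in matrix form,
  Gamma_p phi = r_p,   with   (Gamma_p)_{ij} = gamma(|i - j|),
                       (r_p)_i = gamma(i),   i,j = 1..p.
Substitute the sample gammas (Toeplitz matrix and right-hand side of size 2):
  Gamma_p = [[10.5164, 7.4652], [7.4652, 10.5164]]
  r_p     = [7.4652, 7.8191]
Written out:
  10.5164 phi_1 + 7.4652 phi_2 = 7.4652
  7.4652 phi_1 + 10.5164 phi_2 = 7.8191
Solve by Cramer's rule:
  det = gamma(0)^2 - gamma(1)^2 = (10.5164)^2 - (7.4652)^2 = 110.59466896 - 55.72921104 = 54.86545792
  phi_hat_1 = [gamma(1) gamma(0) - gamma(1) gamma(2)] / det = [(7.4652)(10.5164) - (7.4652)(7.8191)] / 54.86545792 = 20.13588396 / 54.86545792 = 0.367
  phi_hat_2 = [gamma(0) gamma(2) - gamma(1)^2] / det = [(10.5164)(7.8191) - (7.4652)^2] / 54.86545792 = 26.4995722 / 54.86545792 = 0.483
So phi_hat = [0.3670, 0.4830].
Therefore phi_hat_1 = 0.3670.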